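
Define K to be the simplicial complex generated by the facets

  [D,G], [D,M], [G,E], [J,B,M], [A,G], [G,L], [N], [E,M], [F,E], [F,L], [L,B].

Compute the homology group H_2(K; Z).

We work with the vertex ordering A < B < D < E < F < G < J < L < M < N. The simplices of K, each written with vertices in increasing order, are:

  0-simplices (10): A, B, D, E, F, G, J, L, M, N
  1-simplices (12): AG, BJ, BL, BM, DG, DM, EF, EG, EM, FL, GL, JM
  2-simplices (1): BJM

so the chain groups are C_0 ≅ Z^10, C_1 ≅ Z^12, C_2 ≅ Z^1.

Boundary ∂_1: C_1 → C_0 is given by ∂[p,q] = [q] − [p].
The 10×12 boundary matrix has rank 8 and Smith normal form diag(1,1,1,1,1,1,1,1).

Boundary ∂_2: C_2 → C_1 acts by ∂[p,q,r] = [q,r] − [p,r] + [p,q]. For instance
  ∂BJM = JM − BM + BJ.
As a 12×1 matrix over Z this has rank 1, with invariant factors (1).

Now H_k = ker ∂_k / im ∂_{k+1}, so:

  H_2: rank ker ∂_2 − rank ∂_3 = (1 − 1) − 0 = 0, and there is no ∂_3, so H_2 ≅ 0.

H_2 ≅ 0.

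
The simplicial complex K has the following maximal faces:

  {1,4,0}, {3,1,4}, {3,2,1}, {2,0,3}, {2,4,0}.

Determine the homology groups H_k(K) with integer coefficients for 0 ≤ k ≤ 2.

Fix the vertex order 0 < 1 < 2 < 3 < 4 and write every simplex with vertices in increasing order. Then dim K = 2 and the simplices of K are:

  0-simplices (5): [0], [1], [2], [3], [4]
  1-simplices (10): [0,1], [0,2], [0,3], [0,4], [1,2], [1,3], [1,4], [2,3], [2,4], [3,4]
  2-simplices (5): [0,1,4], [0,2,3], [0,2,4], [1,2,3], [1,3,4]

Hence C_0 ≅ Z^5, C_1 ≅ Z^10, C_2 ≅ Z^5.

∂_1: C_1 → C_0 maps an edge to its endpoints' difference, ∂[p,q] = q − p. For instance
  ∂[0,4] = [4] − [0].
As a 5×10 matrix over Z this has rank 4, with invariant factors (1,1,1,1).

The boundary map ∂_2: C_2 → C_1 sends each 2-simplex [p,q,r] to [q,r] − [p,r] + [p,q]. For instance
  ∂[0,2,4] = [2,4] − [0,4] + [0,2],
  ∂[0,2,3] = [2,3] − [0,3] + [0,2].
As a 10×5 matrix over Z this has rank 5, with invariant factors (1,1,1,1,1).

Now H_k = ker ∂_k / im ∂_{k+1}, so:

  H_0: rank C_0 − rank ∂_1 = 5 − 4 = 1, and the invariant factors of ∂_1 are all 1, so H_0 ≅ Z.
  H_1: rank ker ∂_1 − rank ∂_2 = (10 − 4) − 5 = 1, and the invariant factors of ∂_2 are all 1, so H_1 ≅ Z.
  H_2: rank ker ∂_2 − rank ∂_3 = (5 − 5) − 0 = 0, and there is no ∂_3, so H_2 ≅ 0.

H_0 ≅ Z,  H_1 ≅ Z,  H_2 = 0.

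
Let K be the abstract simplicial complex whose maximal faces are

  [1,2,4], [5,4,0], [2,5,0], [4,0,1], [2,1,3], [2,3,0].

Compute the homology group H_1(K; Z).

H_1 ≅ Z.

We work with the vertex ordering 0 < 1 < 2 < 3 < 4 < 5. The simplices of K, each written with vertices in increasing order, are:

  0-simplices (6): [0], [1], [2], [3], [4], [5]
  1-simplices (12): [0,1], [0,2], [0,3], [0,4], [0,5], [1,2], [1,3], [1,4], [2,3], [2,4], [2,5], [4,5]
  2-simplices (6): [0,1,4], [0,2,3], [0,2,5], [0,4,5], [1,2,3], [1,2,4]

so the chain groups are C_0 ≅ Z^6, C_1 ≅ Z^12, C_2 ≅ Z^6.

The boundary map ∂_1: C_1 → C_0 sends each edge [p,q] (with p < q) to q − p. For instance
  ∂[0,1] = [1] − [0].
As a 6×12 matrix over Z this has rank 5, with invariant factors (1,1,1,1,1).

∂_2: C_2 → C_1 sends each 2-simplex [p,q,r] to [q,r] − [p,r] + [p,q]. For instance
  ∂[0,4,5] = [4,5] − [0,5] + [0,4],
  ∂[0,1,4] = [1,4] − [0,4] + [0,1].
As a 12×6 matrix over Z this has rank 6, with invariant factors (1,1,1,1,1,1).

Now H_k = ker ∂_k / im ∂_{k+1}, so:

  H_1: rank ker ∂_1 − rank ∂_2 = (12 − 5) − 6 = 1, and the invariant factors of ∂_2 are all 1, so H_1 ≅ Z.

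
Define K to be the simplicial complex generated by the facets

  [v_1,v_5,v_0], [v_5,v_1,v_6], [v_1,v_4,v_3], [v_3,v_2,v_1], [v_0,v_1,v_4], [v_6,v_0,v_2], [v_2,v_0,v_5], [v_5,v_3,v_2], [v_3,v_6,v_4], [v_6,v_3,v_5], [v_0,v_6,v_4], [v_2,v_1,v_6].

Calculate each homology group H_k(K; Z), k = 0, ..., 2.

Fix the vertex order v_0 < v_1 < v_2 < v_3 < v_4 < v_5 < v_6 and write every simplex with vertices in increasing order. Then dim K = 2 and the simplices of K are:

  0-simplices (7): [v_0], [v_1], [v_2], [v_3], [v_4], [v_5], [v_6]
  1-simplices (18): (18 of them)
  2-simplices (12): (12 of them)

giving chain groups C_0 ≅ Z^7, C_1 ≅ Z^18, C_2 ≅ Z^12.

Boundary ∂_1: C_1 → C_0 sends each edge [p,q] (with p < q) to q − p. For instance
  ∂[v_1,v_5] = [v_5] − [v_1].
The resulting 7×18 matrix has rank 6, and its Smith normal form has invariant factors (1,1,1,1,1,1).

∂_2: C_2 → C_1 sends each 2-simplex [p,q,r] to [q,r] − [p,r] + [p,q]. For instance
  ∂[v_1,v_5,v_6] = [v_5,v_6] − [v_1,v_6] + [v_1,v_5],
  ∂[v_0,v_1,v_4] = [v_1,v_4] − [v_0,v_4] + [v_0,v_1].
As a 18×12 matrix over Z this has rank 12, with invariant factors (1,1,1,1,1,1,1,1,1,1,1,2).

Now H_k = ker ∂_k / im ∂_{k+1}, so:

  H_0: rank C_0 − rank ∂_1 = 7 − 6 = 1, and the invariant factors of ∂_1 are all 1, so H_0 ≅ Z.
  H_1: rank ker ∂_1 − rank ∂_2 = (18 − 6) − 12 = 0, and ∂_2 has invariant factor 2 > 1, so H_1 ≅ Z/2.
  H_2: rank ker ∂_2 − rank ∂_3 = (12 − 12) − 0 = 0, and there is no ∂_3, so H_2 ≅ 0.

As a check, the Euler characteristic is 7 − 18 + 12 = 1, which agrees with 1 − 0 + 0 = 1.

H_0 ≅ Z,  H_1 ≅ Z/2,  H_2 = 0.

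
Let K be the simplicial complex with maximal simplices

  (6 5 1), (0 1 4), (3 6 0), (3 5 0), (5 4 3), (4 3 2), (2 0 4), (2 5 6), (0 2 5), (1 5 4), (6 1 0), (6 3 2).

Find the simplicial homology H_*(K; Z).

H_0 ≅ Z,  H_1 ≅ Z/2,  H_2 = 0.

Take the total order 0 < 1 < 2 < 3 < 4 < 5 < 6 on the vertex set. Then K (dimension 2) consists of the simplices:

  0-simplices (7): [0], [1], [2], [3], [4], [5], [6]
  1-simplices (18): [0,1], [0,2], [0,3], [0,4], [0,5], [0,6], [1,4], [1,5], [1,6], [2,3], [2,4], [2,5], [2,6], [3,4], [3,5], [3,6], [4,5], [5,6]
  2-simplices (12): [0,1,4], [0,1,6], [0,2,4], [0,2,5], [0,3,5], [0,3,6], [1,4,5], [1,5,6], [2,3,4], [2,3,6], [2,5,6], [3,4,5]

giving chain groups C_0 ≅ Z^7, C_1 ≅ Z^18, C_2 ≅ Z^12.

The boundary map ∂_1: C_1 → C_0 maps an edge to its endpoints' difference, ∂[p,q] = q − p.
This gives a 7×18 integer matrix of rank 6; reducing to Smith normal form yields diagonal entries (1,1,1,1,1,1).

The boundary map ∂_2: C_2 → C_1 maps a triangle to the signed sum of its edges. For instance
  ∂[0,2,4] = [2,4] − [0,4] + [0,2],
  ∂[0,1,6] = [1,6] − [0,6] + [0,1].
The 18×12 boundary matrix has rank 12 and Smith normal form diag(1,1,1,1,1,1,1,1,1,1,1,2).

Computing H_k = (kernel of ∂_k) / (image of ∂_{k+1}):

  H_0: rank C_0 − rank ∂_1 = 7 − 6 = 1, and the invariant factors of ∂_1 are all 1, so H_0 ≅ Z.
  H_1: rank ker ∂_1 − rank ∂_2 = (18 − 6) − 12 = 0, and ∂_2 has invariant factor 2 > 1, so H_1 ≅ Z/2.
  H_2: rank ker ∂_2 − rank ∂_3 = (12 − 12) − 0 = 0, and there is no ∂_3, so H_2 ≅ 0.

As a check, the Euler characteristic is 7 − 18 + 12 = 1, which agrees with 1 − 0 + 0 = 1.
(K is a triangulation of the real projective plane RP^2.)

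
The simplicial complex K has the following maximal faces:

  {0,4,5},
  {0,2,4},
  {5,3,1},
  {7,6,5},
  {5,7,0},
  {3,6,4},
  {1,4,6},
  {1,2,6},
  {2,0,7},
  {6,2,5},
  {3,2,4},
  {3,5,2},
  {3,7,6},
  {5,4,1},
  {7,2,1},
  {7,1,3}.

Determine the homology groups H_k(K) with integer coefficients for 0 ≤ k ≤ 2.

K has 8 vertices, 24 edges, 16 triangles.
rank ∂_0 = 0, rank ∂_1 = 7 ⇒ b_0 = 8 − 0 − 7 = 1; all invariant factors of ∂_1 are 1 so no torsion. So H_0 = Z.
rank ∂_1 = 7, rank ∂_2 = 15 ⇒ b_1 = 24 − 7 − 15 = 2; all invariant factors of ∂_2 are 1 so no torsion. So H_1 = Z^2.
rank ∂_2 = 15, rank ∂_3 = 0 ⇒ b_2 = 16 − 15 − 0 = 1. So H_2 = Z.

H_0 ≅ Z,  H_1 ≅ Z^2,  H_2 ≅ Z.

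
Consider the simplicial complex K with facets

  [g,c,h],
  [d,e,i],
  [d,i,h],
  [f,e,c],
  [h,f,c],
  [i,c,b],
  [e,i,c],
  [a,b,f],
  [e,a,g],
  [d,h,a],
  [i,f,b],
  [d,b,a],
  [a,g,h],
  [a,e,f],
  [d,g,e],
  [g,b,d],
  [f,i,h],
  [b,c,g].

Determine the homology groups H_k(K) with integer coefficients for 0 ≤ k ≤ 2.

Order the vertices as a < b < c < d < e < f < g < h < i. Listing each simplex with vertices in this order, K has dimension 2 with simplices:

  0-simplices (9): a, b, c, d, e, f, g, h, i
  1-simplices (27): ab, ad, ae, af, ag, ah, bc, bd, bf, bg, bi, ce, cf, cg, ch, ci, de, dg, dh, di, ef, eg, ei, fh, fi, gh, hi
  2-simplices (18): abd, abf, adh, aef, aeg, agh, bcg, bci, bdg, bfi, cef, cei, cfh, cgh, deg, dei, dhi, fhi

giving chain groups C_0 ≅ Z^9, C_1 ≅ Z^27, C_2 ≅ Z^18.

The boundary map ∂_1: C_1 → C_0 maps an edge to its endpoints' difference, ∂[p,q] = q − p. For instance
  ∂ef = f − e.
The resulting 9×27 matrix has rank 8, and its Smith normal form has invariant factors (1,1,1,1,1,1,1,1).

The boundary map ∂_2: C_2 → C_1 maps a triangle to the signed sum of its edges. For instance
  ∂abf = bf − af + ab,
  ∂aeg = eg − ag + ae.
As a 27×18 matrix over Z this has rank 18, with invariant factors (1,1,1,1,1,1,1,1,1,1,1,1,1,1,1,1,1,2).

From H_k ≅ ker(∂_k) / im(∂_{k+1}) we obtain:

  H_0: rank C_0 − rank ∂_1 = 9 − 8 = 1, and the invariant factors of ∂_1 are all 1, so H_0 = Z.
  H_1: rank ker ∂_1 − rank ∂_2 = (27 − 8) − 18 = 1, and ∂_2 has invariant factor 2 > 1, so H_1 = Z × Z/2.
  H_2: rank ker ∂_2 − rank ∂_3 = (18 − 18) − 0 = 0, and there is no ∂_3, so H_2 = 0.

H_0 ≅ Z,  H_1 ≅ Z × Z/2,  H_2 = 0.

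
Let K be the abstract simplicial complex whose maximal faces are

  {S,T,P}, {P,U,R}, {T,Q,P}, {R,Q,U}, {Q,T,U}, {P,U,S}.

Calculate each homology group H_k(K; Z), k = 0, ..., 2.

H_0 ≅ Z,  H_1 ≅ Z,  H_2 = 0.

Fix the vertex order P < Q < R < S < T < U and write every simplex with vertices in increasing order. Then dim K = 2 and the simplices of K are:

  0-simplices (6): P, Q, R, S, T, U
  1-simplices (12): PQ, PR, PS, PT, PU, QR, QT, QU, RU, ST, SU, TU
  2-simplices (6): PQT, PRU, PST, PSU, QRU, QTU

so the chain groups are C_0 ≅ Z^6, C_1 ≅ Z^12, C_2 ≅ Z^6.

The boundary map ∂_1: C_1 → C_0 sends each edge [p,q] (with p < q) to q − p. For instance
  ∂QR = R − Q.
As a 6×12 matrix over Z this has rank 5, with invariant factors (1,1,1,1,1).

∂_2: C_2 → C_1 acts by ∂[p,q,r] = [q,r] − [p,r] + [p,q]. For instance
  ∂PQT = QT − PT + PQ,
  ∂PST = ST − PT + PS.
As a 12×6 matrix over Z this has rank 6, with invariant factors (1,1,1,1,1,1).

Computing H_k = (kernel of ∂_k) / (image of ∂_{k+1}):

  H_0: rank C_0 − rank ∂_1 = 6 − 5 = 1, and the invariant factors of ∂_1 are all 1, so H_0 ≅ Z.
  H_1: rank ker ∂_1 − rank ∂_2 = (12 − 5) − 6 = 1, and the invariant factors of ∂_2 are all 1, so H_1 ≅ Z.
  H_2: rank ker ∂_2 − rank ∂_3 = (6 − 6) − 0 = 0, and there is no ∂_3, so H_2 ≅ 0.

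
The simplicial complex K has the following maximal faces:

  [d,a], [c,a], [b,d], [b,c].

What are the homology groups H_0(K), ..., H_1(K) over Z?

H_0 = Z,  H_1 = Z.

Take the total order a < b < c < d on the vertex set. Then K (dimension 1) consists of the simplices:

  0-simplices (4): a, b, c, d
  1-simplices (4): ac, ad, bc, bd

Hence C_0 ≅ Z^4, C_1 ≅ Z^4.

Boundary ∂_1: C_1 → C_0 sends each edge [p,q] (with p < q) to q − p.
The 4×4 boundary matrix has rank 3 and Smith normal form diag(1,1,1).

Reading off H_k = ker ∂_k / im ∂_{k+1}:

  H_0: rank C_0 − rank ∂_1 = 4 − 3 = 1, and the invariant factors of ∂_1 are all 1, so H_0 = Z.
  H_1: rank ker ∂_1 − rank ∂_2 = (4 − 3) − 0 = 1, and there is no ∂_2, so H_1 = Z.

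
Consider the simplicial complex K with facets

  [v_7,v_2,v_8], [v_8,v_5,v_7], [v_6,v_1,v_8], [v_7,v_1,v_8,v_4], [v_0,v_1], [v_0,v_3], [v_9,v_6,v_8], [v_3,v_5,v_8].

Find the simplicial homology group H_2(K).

H_2 = 0.

Order the vertices as v_0 < v_1 < v_2 < v_3 < v_4 < v_5 < v_6 < v_7 < v_8 < v_9. Listing each simplex with vertices in this order, K has dimension 3 with simplices:

  0-simplices (10): [v_0], [v_1], [v_2], [v_3], [v_4], [v_5], [v_6], [v_7], [v_8], [v_9]
  1-simplices (18): (18 of them)
  2-simplices (9): [v_1,v_4,v_7], [v_1,v_4,v_8], [v_1,v_6,v_8], [v_1,v_7,v_8], [v_2,v_7,v_8], [v_3,v_5,v_8], [v_4,v_7,v_8], [v_5,v_7,v_8], [v_6,v_8,v_9]
  3-simplices (1): [v_1,v_4,v_7,v_8]

Hence C_0 ≅ Z^10, C_1 ≅ Z^18, C_2 ≅ Z^9, C_3 ≅ Z^1.

The boundary map ∂_1: C_1 → C_0 is given by ∂[p,q] = [q] − [p]. For instance
  ∂[v_1,v_7] = [v_7] − [v_1].
The 10×18 boundary matrix has rank 9 and Smith normal form diag(1,1,1,1,1,1,1,1,1).

The boundary map ∂_2: C_2 → C_1 sends each 2-simplex [p,q,r] to [q,r] − [p,r] + [p,q]. For instance
  ∂[v_3,v_5,v_8] = [v_5,v_8] − [v_3,v_8] + [v_3,v_5],
  ∂[v_5,v_7,v_8] = [v_7,v_8] − [v_5,v_8] + [v_5,v_7].
This gives a 18×9 integer matrix of rank 8; reducing to Smith normal form yields diagonal entries (1,1,1,1,1,1,1,1).

Boundary ∂_3: C_3 → C_2 sends each 3-simplex σ to the alternating sum Σ_i (−1)^i (σ with its i-th vertex removed). For instance
  ∂[v_1,v_4,v_7,v_8] = [v_4,v_7,v_8] − [v_1,v_7,v_8] + [v_1,v_4,v_8] − [v_1,v_4,v_7].
The resulting 9×1 matrix has rank 1, and its Smith normal form has invariant factors (1).

From H_k ≅ ker(∂_k) / im(∂_{k+1}) we obtain:

  H_2: rank ker ∂_2 − rank ∂_3 = (9 − 8) − 1 = 0, and the invariant factors of ∂_3 are all 1, so H_2 ≅ 0.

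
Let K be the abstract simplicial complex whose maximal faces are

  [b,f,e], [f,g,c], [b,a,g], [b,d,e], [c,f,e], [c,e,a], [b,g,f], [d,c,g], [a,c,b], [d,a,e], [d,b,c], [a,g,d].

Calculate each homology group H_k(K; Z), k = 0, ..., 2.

H_0 ≅ Z,  H_1 ≅ Z/2,  H_2 = 0.

Order the vertices as a < b < c < d < e < f < g. Listing each simplex with vertices in this order, K has dimension 2 with simplices:

  0-simplices (7): a, b, c, d, e, f, g
  1-simplices (18): ab, ac, ad, ae, ag, bc, bd, be, bf, bg, cd, ce, cf, cg, de, dg, ef, fg
  2-simplices (12): abc, abg, ace, ade, adg, bcd, bde, bef, bfg, cdg, cef, cfg

so the chain groups are C_0 ≅ Z^7, C_1 ≅ Z^18, C_2 ≅ Z^12.

The boundary map ∂_1: C_1 → C_0 is given by ∂[p,q] = [q] − [p].
The 7×18 boundary matrix has rank 6 and Smith normal form diag(1,1,1,1,1,1).

The boundary map ∂_2: C_2 → C_1 acts by ∂[p,q,r] = [q,r] − [p,r] + [p,q]. For instance
  ∂bcd = cd − bd + bc,
  ∂bef = ef − bf + be.
The resulting 18×12 matrix has rank 12, and its Smith normal form has invariant factors (1,1,1,1,1,1,1,1,1,1,1,2).

From H_k ≅ ker(∂_k) / im(∂_{k+1}) we obtain:

  H_0: rank C_0 − rank ∂_1 = 7 − 6 = 1, and the invariant factors of ∂_1 are all 1, so H_0 ≅ Z.
  H_1: rank ker ∂_1 − rank ∂_2 = (18 − 6) − 12 = 0, and ∂_2 has invariant factor 2 > 1, so H_1 ≅ Z/2.
  H_2: rank ker ∂_2 − rank ∂_3 = (12 − 12) − 0 = 0, and there is no ∂_3, so H_2 ≅ 0.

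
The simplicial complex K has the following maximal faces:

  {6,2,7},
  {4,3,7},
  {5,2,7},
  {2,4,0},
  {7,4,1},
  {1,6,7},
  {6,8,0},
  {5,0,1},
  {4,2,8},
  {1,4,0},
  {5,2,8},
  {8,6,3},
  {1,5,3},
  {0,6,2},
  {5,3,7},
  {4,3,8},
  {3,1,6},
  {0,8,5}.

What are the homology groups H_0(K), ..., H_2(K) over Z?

Fix the vertex order 0 < 1 < 2 < 3 < 4 < 5 < 6 < 7 < 8 and write every simplex with vertices in increasing order. Then dim K = 2 and the simplices of K are:

  0-simplices (9): [0], [1], [2], [3], [4], [5], [6], [7], [8]
  1-simplices (27): (27 of them)
  2-simplices (18): [0,1,4], [0,1,5], [0,2,4], [0,2,6], [0,5,8], [0,6,8], [1,3,5], [1,3,6], [1,4,7], [1,6,7], [2,4,8], [2,5,7], [2,5,8], [2,6,7], [3,4,7], [3,4,8], [3,5,7], [3,6,8]

giving chain groups C_0 ≅ Z^9, C_1 ≅ Z^27, C_2 ≅ Z^18.

The boundary map ∂_1: C_1 → C_0 is given by ∂[p,q] = [q] − [p].
The resulting 9×27 matrix has rank 8, and its Smith normal form has invariant factors (1,1,1,1,1,1,1,1).

∂_2: C_2 → C_1 acts by ∂[p,q,r] = [q,r] − [p,r] + [p,q]. For instance
  ∂[1,6,7] = [6,7] − [1,7] + [1,6],
  ∂[1,3,5] = [3,5] − [1,5] + [1,3].
This gives a 27×18 integer matrix of rank 18; reducing to Smith normal form yields diagonal entries (1,1,1,1,1,1,1,1,1,1,1,1,1,1,1,1,1,2).

From H_k ≅ ker(∂_k) / im(∂_{k+1}) we obtain:

  H_0: rank C_0 − rank ∂_1 = 9 − 8 = 1, and the invariant factors of ∂_1 are all 1, so H_0 ≅ Z.
  H_1: rank ker ∂_1 − rank ∂_2 = (27 − 8) − 18 = 1, and ∂_2 has invariant factor 2 > 1, so H_1 ≅ Z ⊕ Z/2Z.
  H_2: rank ker ∂_2 − rank ∂_3 = (18 − 18) − 0 = 0, and there is no ∂_3, so H_2 ≅ 0.

H_0 = Z,  H_1 = Z ⊕ Z/2Z,  H_2 = 0.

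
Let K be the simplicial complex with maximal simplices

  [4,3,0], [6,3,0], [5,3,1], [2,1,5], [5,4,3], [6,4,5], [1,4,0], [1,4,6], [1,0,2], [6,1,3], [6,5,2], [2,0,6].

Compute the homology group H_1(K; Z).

H_1 ≅ Z/2.

We work with the vertex ordering 0 < 1 < 2 < 3 < 4 < 5 < 6. The simplices of K, each written with vertices in increasing order, are:

  0-simplices (7): [0], [1], [2], [3], [4], [5], [6]
  1-simplices (18): [0,1], [0,2], [0,3], [0,4], [0,6], [1,2], [1,3], [1,4], [1,5], [1,6], [2,5], [2,6], [3,4], [3,5], [3,6], [4,5], [4,6], [5,6]
  2-simplices (12): [0,1,2], [0,1,4], [0,2,6], [0,3,4], [0,3,6], [1,2,5], [1,3,5], [1,3,6], [1,4,6], [2,5,6], [3,4,5], [4,5,6]

so the chain groups are C_0 ≅ Z^7, C_1 ≅ Z^18, C_2 ≅ Z^12.

∂_1: C_1 → C_0 is given by ∂[p,q] = [q] − [p]. For instance
  ∂[0,6] = [6] − [0].
The resulting 7×18 matrix has rank 6, and its Smith normal form has invariant factors (1,1,1,1,1,1).

Boundary ∂_2: C_2 → C_1 acts by ∂[p,q,r] = [q,r] − [p,r] + [p,q]. For instance
  ∂[1,2,5] = [2,5] − [1,5] + [1,2],
  ∂[0,1,2] = [1,2] − [0,2] + [0,1].
This gives a 18×12 integer matrix of rank 12; reducing to Smith normal form yields diagonal entries (1,1,1,1,1,1,1,1,1,1,1,2).

Now H_k = ker ∂_k / im ∂_{k+1}, so:

  H_1: rank ker ∂_1 − rank ∂_2 = (18 − 6) − 12 = 0, and ∂_2 has invariant factor 2 > 1, so H_1 ≅ Z/2.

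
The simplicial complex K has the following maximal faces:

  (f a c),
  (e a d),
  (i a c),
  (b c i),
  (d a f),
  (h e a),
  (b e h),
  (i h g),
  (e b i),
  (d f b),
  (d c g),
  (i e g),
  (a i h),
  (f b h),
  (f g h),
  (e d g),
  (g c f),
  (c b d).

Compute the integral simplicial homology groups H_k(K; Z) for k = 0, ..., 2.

We work with the vertex ordering a < b < c < d < e < f < g < h < i. The simplices of K, each written with vertices in increasing order, are:

  0-simplices (9): a, b, c, d, e, f, g, h, i
  1-simplices (27): ac, ad, ae, af, ah, ai, bc, bd, be, bf, bh, bi, cd, cf, cg, ci, de, df, dg, eg, eh, ei, fg, fh, gh, gi, hi
  2-simplices (18): acf, aci, ade, adf, aeh, ahi, bcd, bci, bdf, beh, bei, bfh, cdg, cfg, deg, egi, fgh, ghi

Hence C_0 ≅ Z^9, C_1 ≅ Z^27, C_2 ≅ Z^18.

∂_1: C_1 → C_0 is given by ∂[p,q] = [q] − [p]. For instance
  ∂ae = e − a.
As a 9×27 matrix over Z this has rank 8, with invariant factors (1,1,1,1,1,1,1,1).

The boundary map ∂_2: C_2 → C_1 sends each 2-simplex [p,q,r] to [q,r] − [p,r] + [p,q]. For instance
  ∂bci = ci − bi + bc,
  ∂deg = eg − dg + de.
The 27×18 boundary matrix has rank 18 and Smith normal form diag(1,1,1,1,1,1,1,1,1,1,1,1,1,1,1,1,1,2).

From H_k ≅ ker(∂_k) / im(∂_{k+1}) we obtain:

  H_0: rank C_0 − rank ∂_1 = 9 − 8 = 1, and the invariant factors of ∂_1 are all 1, so H_0 = Z.
  H_1: rank ker ∂_1 − rank ∂_2 = (27 − 8) − 18 = 1, and ∂_2 has invariant factor 2 > 1, so H_1 = Z ⊕ Z/2Z.
  H_2: rank ker ∂_2 − rank ∂_3 = (18 − 18) − 0 = 0, and there is no ∂_3, so H_2 = 0.

H_0 ≅ Z,  H_1 ≅ Z ⊕ Z/2Z,  H_2 = 0.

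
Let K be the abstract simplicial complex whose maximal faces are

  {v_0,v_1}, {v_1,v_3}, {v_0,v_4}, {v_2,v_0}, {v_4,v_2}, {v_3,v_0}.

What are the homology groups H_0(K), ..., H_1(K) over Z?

Order the vertices as v_0 < v_1 < v_2 < v_3 < v_4. Listing each simplex with vertices in this order, K has dimension 1 with simplices:

  0-simplices (5): [v_0], [v_1], [v_2], [v_3], [v_4]
  1-simplices (6): [v_0,v_1], [v_0,v_2], [v_0,v_3], [v_0,v_4], [v_1,v_3], [v_2,v_4]

Hence C_0 ≅ Z^5, C_1 ≅ Z^6.

The boundary map ∂_1: C_1 → C_0 is given by ∂[p,q] = [q] − [p].
The 5×6 boundary matrix has rank 4 and Smith normal form diag(1,1,1,1).

Now H_k = ker ∂_k / im ∂_{k+1}, so:

  H_0: rank C_0 − rank ∂_1 = 5 − 4 = 1, and the invariant factors of ∂_1 are all 1, so H_0 = Z.
  H_1: rank ker ∂_1 − rank ∂_2 = (6 − 4) − 0 = 2, and there is no ∂_2, so H_1 = Z^2.

As a check, the Euler characteristic is 5 − 6 = -1, which agrees with 1 − 2 = -1.
(K is a triangulation of a wedge of 2 circles.)

H_0 ≅ Z,  H_1 ≅ Z^2.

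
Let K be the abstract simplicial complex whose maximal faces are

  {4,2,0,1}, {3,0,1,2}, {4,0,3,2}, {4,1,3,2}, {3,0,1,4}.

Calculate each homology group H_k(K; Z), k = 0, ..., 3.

H_0 = Z,  H_1 = 0,  H_2 = 0,  H_3 = Z.

Fix the vertex order 0 < 1 < 2 < 3 < 4 and write every simplex with vertices in increasing order. Then dim K = 3 and the simplices of K are:

  0-simplices (5): [0], [1], [2], [3], [4]
  1-simplices (10): [0,1], [0,2], [0,3], [0,4], [1,2], [1,3], [1,4], [2,3], [2,4], [3,4]
  2-simplices (10): [0,1,2], [0,1,3], [0,1,4], [0,2,3], [0,2,4], [0,3,4], [1,2,3], [1,2,4], [1,3,4], [2,3,4]
  3-simplices (5): [0,1,2,3], [0,1,2,4], [0,1,3,4], [0,2,3,4], [1,2,3,4]

so the chain groups are C_0 ≅ Z^5, C_1 ≅ Z^10, C_2 ≅ Z^10, C_3 ≅ Z^5.

Boundary ∂_1: C_1 → C_0 maps an edge to its endpoints' difference, ∂[p,q] = q − p. For instance
  ∂[0,3] = [3] − [0].
As a 5×10 matrix over Z this has rank 4, with invariant factors (1,1,1,1).

The boundary map ∂_2: C_2 → C_1 acts by ∂[p,q,r] = [q,r] − [p,r] + [p,q]. For instance
  ∂[0,3,4] = [3,4] − [0,4] + [0,3],
  ∂[1,2,3] = [2,3] − [1,3] + [1,2].
As a 10×10 matrix over Z this has rank 6, with invariant factors (1,1,1,1,1,1).

∂_3: C_3 → C_2 sends each 3-simplex σ to the alternating sum Σ_i (−1)^i (σ with its i-th vertex removed). For instance
  ∂[0,1,3,4] = [1,3,4] − [0,3,4] + [0,1,4] − [0,1,3],
  ∂[0,1,2,3] = [1,2,3] − [0,2,3] + [0,1,3] − [0,1,2].
This gives a 10×5 integer matrix of rank 4; reducing to Smith normal form yields diagonal entries (1,1,1,1).

Reading off H_k = ker ∂_k / im ∂_{k+1}:

  H_0: rank C_0 − rank ∂_1 = 5 − 4 = 1, and the invariant factors of ∂_1 are all 1, so H_0 ≅ Z.
  H_1: rank ker ∂_1 − rank ∂_2 = (10 − 4) − 6 = 0, and the invariant factors of ∂_2 are all 1, so H_1 ≅ 0.
  H_2: rank ker ∂_2 − rank ∂_3 = (10 − 6) − 4 = 0, and the invariant factors of ∂_3 are all 1, so H_2 ≅ 0.
  H_3: rank ker ∂_3 − rank ∂_4 = (5 − 4) − 0 = 1, and there is no ∂_4, so H_3 ≅ Z.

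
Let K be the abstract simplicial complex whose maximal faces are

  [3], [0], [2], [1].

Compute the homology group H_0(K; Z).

H_0 = Z^4.

We work with the vertex ordering 0 < 1 < 2 < 3. The simplices of K, each written with vertices in increasing order, are:

  0-simplices (4): [0], [1], [2], [3]

Hence C_0 ≅ Z^4.

Now H_k = ker ∂_k / im ∂_{k+1}, so:

  H_0: rank C_0 − rank ∂_1 = 4 − 0 = 4, and there is no ∂_1, so H_0 ≅ Z^4.

(K is a triangulation of a set of 4 points.)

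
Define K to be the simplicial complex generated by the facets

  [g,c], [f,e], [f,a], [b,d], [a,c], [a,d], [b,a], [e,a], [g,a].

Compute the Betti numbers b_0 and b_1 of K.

b_0 = 1, b_1 = 3.

We work with the vertex ordering a < b < c < d < e < f < g. The simplices of K, each written with vertices in increasing order, are:

  0-simplices (7): a, b, c, d, e, f, g
  1-simplices (9): ab, ac, ad, ae, af, ag, bd, cg, ef

Hence C_0 ≅ Z^7, C_1 ≅ Z^9.

∂_1: C_1 → C_0 is given by ∂[p,q] = [q] − [p].
The 7×9 boundary matrix has rank 6 and Smith normal form diag(1,1,1,1,1,1).

Reading off H_k = ker ∂_k / im ∂_{k+1}:

  H_0: rank C_0 − rank ∂_1 = 7 − 6 = 1, and the invariant factors of ∂_1 are all 1, so H_0 ≅ Z.
  H_1: rank ker ∂_1 − rank ∂_2 = (9 − 6) − 0 = 3, and there is no ∂_2, so H_1 ≅ Z^3.

As a check, the Euler characteristic is 7 − 9 = -2, which agrees with 1 − 3 = -2.

Hence the Betti numbers are b_0 = 1, b_1 = 3.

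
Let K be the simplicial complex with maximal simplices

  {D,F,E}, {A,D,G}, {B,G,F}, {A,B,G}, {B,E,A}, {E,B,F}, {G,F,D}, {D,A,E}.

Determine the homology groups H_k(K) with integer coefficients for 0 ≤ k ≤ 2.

H_0 = Z,  H_1 = 0,  H_2 = Z.

We work with the vertex ordering A < B < D < E < F < G. The simplices of K, each written with vertices in increasing order, are:

  0-simplices (6): A, B, D, E, F, G
  1-simplices (12): AB, AD, AE, AG, BE, BF, BG, DE, DF, DG, EF, FG
  2-simplices (8): ABE, ABG, ADE, ADG, BEF, BFG, DEF, DFG

giving chain groups C_0 ≅ Z^6, C_1 ≅ Z^12, C_2 ≅ Z^8.

Boundary ∂_1: C_1 → C_0 sends each edge [p,q] (with p < q) to q − p.
The 6×12 boundary matrix has rank 5 and Smith normal form diag(1,1,1,1,1).

Boundary ∂_2: C_2 → C_1 sends each 2-simplex [p,q,r] to [q,r] − [p,r] + [p,q]. For instance
  ∂ABE = BE − AE + AB,
  ∂ABG = BG − AG + AB.
The resulting 12×8 matrix has rank 7, and its Smith normal form has invariant factors (1,1,1,1,1,1,1).

Now H_k = ker ∂_k / im ∂_{k+1}, so:

  H_0: rank C_0 − rank ∂_1 = 6 − 5 = 1, and the invariant factors of ∂_1 are all 1, so H_0 = Z.
  H_1: rank ker ∂_1 − rank ∂_2 = (12 − 5) − 7 = 0, and the invariant factors of ∂_2 are all 1, so H_1 = 0.
  H_2: rank ker ∂_2 − rank ∂_3 = (8 − 7) − 0 = 1, and there is no ∂_3, so H_2 = Z.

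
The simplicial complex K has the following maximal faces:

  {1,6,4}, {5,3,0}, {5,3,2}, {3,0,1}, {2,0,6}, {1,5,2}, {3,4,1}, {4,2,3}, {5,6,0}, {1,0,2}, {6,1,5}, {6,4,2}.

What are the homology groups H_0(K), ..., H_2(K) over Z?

H_0 = Z,  H_1 = Z/2Z,  H_2 = 0.

Take the total order 0 < 1 < 2 < 3 < 4 < 5 < 6 on the vertex set. Then K (dimension 2) consists of the simplices:

  0-simplices (7): [0], [1], [2], [3], [4], [5], [6]
  1-simplices (18): [0,1], [0,2], [0,3], [0,5], [0,6], [1,2], [1,3], [1,4], [1,5], [1,6], [2,3], [2,4], [2,5], [2,6], [3,4], [3,5], [4,6], [5,6]
  2-simplices (12): [0,1,2], [0,1,3], [0,2,6], [0,3,5], [0,5,6], [1,2,5], [1,3,4], [1,4,6], [1,5,6], [2,3,4], [2,3,5], [2,4,6]

giving chain groups C_0 ≅ Z^7, C_1 ≅ Z^18, C_2 ≅ Z^12.

∂_1: C_1 → C_0 maps an edge to its endpoints' difference, ∂[p,q] = q − p. For instance
  ∂[4,6] = [6] − [4].
This gives a 7×18 integer matrix of rank 6; reducing to Smith normal form yields diagonal entries (1,1,1,1,1,1).

∂_2: C_2 → C_1 acts by ∂[p,q,r] = [q,r] − [p,r] + [p,q]. For instance
  ∂[2,3,5] = [3,5] − [2,5] + [2,3],
  ∂[1,5,6] = [5,6] − [1,6] + [1,5].
The resulting 18×12 matrix has rank 12, and its Smith normal form has invariant factors (1,1,1,1,1,1,1,1,1,1,1,2).

Reading off H_k = ker ∂_k / im ∂_{k+1}:

  H_0: rank C_0 − rank ∂_1 = 7 − 6 = 1, and the invariant factors of ∂_1 are all 1, so H_0 = Z.
  H_1: rank ker ∂_1 − rank ∂_2 = (18 − 6) − 12 = 0, and ∂_2 has invariant factor 2 > 1, so H_1 = Z/2Z.
  H_2: rank ker ∂_2 − rank ∂_3 = (12 − 12) − 0 = 0, and there is no ∂_3, so H_2 = 0.

(K is a triangulation of the real projective plane RP^2.)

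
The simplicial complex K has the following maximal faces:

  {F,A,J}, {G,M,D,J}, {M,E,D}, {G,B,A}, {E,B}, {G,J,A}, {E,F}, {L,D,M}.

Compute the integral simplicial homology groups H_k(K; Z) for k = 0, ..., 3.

Take the total order A < B < D < E < F < G < J < L < M on the vertex set. Then K (dimension 3) consists of the simplices:

  0-simplices (9): A, B, D, E, F, G, J, L, M
  1-simplices (18): AB, AF, AG, AJ, BE, BG, DE, DG, DJ, DL, DM, EF, EM, FJ, GJ, GM, JM, LM
  2-simplices (9): ABG, AFJ, AGJ, DEM, DGJ, DGM, DJM, DLM, GJM
  3-simplices (1): DGJM

giving chain groups C_0 ≅ Z^9, C_1 ≅ Z^18, C_2 ≅ Z^9, C_3 ≅ Z^1.

∂_1: C_1 → C_0 is given by ∂[p,q] = [q] − [p]. For instance
  ∂DL = L − D.
As a 9×18 matrix over Z this has rank 8, with invariant factors (1,1,1,1,1,1,1,1).

The boundary map ∂_2: C_2 → C_1 acts by ∂[p,q,r] = [q,r] − [p,r] + [p,q]. For instance
  ∂AGJ = GJ − AJ + AG,
  ∂DGJ = GJ − DJ + DG.
This gives a 18×9 integer matrix of rank 8; reducing to Smith normal form yields diagonal entries (1,1,1,1,1,1,1,1).

The boundary map ∂_3: C_3 → C_2 sends each 3-simplex σ to the alternating sum Σ_i (−1)^i (σ with its i-th vertex removed). For instance
  ∂DGJM = GJM − DJM + DGM − DGJ.
The resulting 9×1 matrix has rank 1, and its Smith normal form has invariant factors (1).

Now H_k = ker ∂_k / im ∂_{k+1}, so:

  H_0: rank C_0 − rank ∂_1 = 9 − 8 = 1, and the invariant factors of ∂_1 are all 1, so H_0 ≅ Z.
  H_1: rank ker ∂_1 − rank ∂_2 = (18 − 8) − 8 = 2, and the invariant factors of ∂_2 are all 1, so H_1 ≅ Z^2.
  H_2: rank ker ∂_2 − rank ∂_3 = (9 − 8) − 1 = 0, and the invariant factors of ∂_3 are all 1, so H_2 ≅ 0.
  H_3: rank ker ∂_3 − rank ∂_4 = (1 − 1) − 0 = 0, and there is no ∂_4, so H_3 ≅ 0.

H_0 = Z,  H_1 = Z^2,  H_2 = 0,  H_3 = 0.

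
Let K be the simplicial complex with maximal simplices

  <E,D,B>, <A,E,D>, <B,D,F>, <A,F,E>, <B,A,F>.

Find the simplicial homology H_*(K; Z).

H_0 ≅ Z,  H_1 ≅ Z,  H_2 = 0.

We work with the vertex ordering A < B < D < E < F. The simplices of K, each written with vertices in increasing order, are:

  0-simplices (5): A, B, D, E, F
  1-simplices (10): AB, AD, AE, AF, BD, BE, BF, DE, DF, EF
  2-simplices (5): ABF, ADE, AEF, BDE, BDF

so the chain groups are C_0 ≅ Z^5, C_1 ≅ Z^10, C_2 ≅ Z^5.

The boundary map ∂_1: C_1 → C_0 maps an edge to its endpoints' difference, ∂[p,q] = q − p. For instance
  ∂AD = D − A.
As a 5×10 matrix over Z this has rank 4, with invariant factors (1,1,1,1).

∂_2: C_2 → C_1 maps a triangle to the signed sum of its edges. For instance
  ∂AEF = EF − AF + AE,
  ∂ABF = BF − AF + AB.
The 10×5 boundary matrix has rank 5 and Smith normal form diag(1,1,1,1,1).

Now H_k = ker ∂_k / im ∂_{k+1}, so:

  H_0: rank C_0 − rank ∂_1 = 5 − 4 = 1, and the invariant factors of ∂_1 are all 1, so H_0 = Z.
  H_1: rank ker ∂_1 − rank ∂_2 = (10 − 4) − 5 = 1, and the invariant factors of ∂_2 are all 1, so H_1 = Z.
  H_2: rank ker ∂_2 − rank ∂_3 = (5 − 5) − 0 = 0, and there is no ∂_3, so H_2 = 0.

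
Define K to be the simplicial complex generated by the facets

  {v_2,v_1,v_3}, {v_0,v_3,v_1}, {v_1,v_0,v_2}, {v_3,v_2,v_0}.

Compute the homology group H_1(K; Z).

H_1 = 0.

Fix the vertex order v_0 < v_1 < v_2 < v_3 and write every simplex with vertices in increasing order. Then dim K = 2 and the simplices of K are:

  0-simplices (4): [v_0], [v_1], [v_2], [v_3]
  1-simplices (6): [v_0,v_1], [v_0,v_2], [v_0,v_3], [v_1,v_2], [v_1,v_3], [v_2,v_3]
  2-simplices (4): [v_0,v_1,v_2], [v_0,v_1,v_3], [v_0,v_2,v_3], [v_1,v_2,v_3]

so the chain groups are C_0 ≅ Z^4, C_1 ≅ Z^6, C_2 ≅ Z^4.

Boundary ∂_1: C_1 → C_0 maps an edge to its endpoints' difference, ∂[p,q] = q − p. For instance
  ∂[v_2,v_3] = [v_3] − [v_2].
This gives a 4×6 integer matrix of rank 3; reducing to Smith normal form yields diagonal entries (1,1,1).

∂_2: C_2 → C_1 maps a triangle to the signed sum of its edges. For instance
  ∂[v_0,v_2,v_3] = [v_2,v_3] − [v_0,v_3] + [v_0,v_2],
  ∂[v_0,v_1,v_2] = [v_1,v_2] − [v_0,v_2] + [v_0,v_1].
This gives a 6×4 integer matrix of rank 3; reducing to Smith normal form yields diagonal entries (1,1,1).

Reading off H_k = ker ∂_k / im ∂_{k+1}:

  H_1: rank ker ∂_1 − rank ∂_2 = (6 − 3) − 3 = 0, and the invariant factors of ∂_2 are all 1, so H_1 ≅ 0.

(K is a triangulation of the 2-sphere S^2.)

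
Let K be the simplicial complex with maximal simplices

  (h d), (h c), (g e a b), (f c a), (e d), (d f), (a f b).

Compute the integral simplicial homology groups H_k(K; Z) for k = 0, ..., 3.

H_0 ≅ Z,  H_1 ≅ Z^2,  H_2 = 0,  H_3 = 0.

Fix the vertex order a < b < c < d < e < f < g < h and write every simplex with vertices in increasing order. Then dim K = 3 and the simplices of K are:

  0-simplices (8): a, b, c, d, e, f, g, h
  1-simplices (14): ab, ac, ae, af, ag, be, bf, bg, cf, ch, de, df, dh, eg
  2-simplices (6): abe, abf, abg, acf, aeg, beg
  3-simplices (1): abeg

Hence C_0 ≅ Z^8, C_1 ≅ Z^14, C_2 ≅ Z^6, C_3 ≅ Z^1.

The boundary map ∂_1: C_1 → C_0 is given by ∂[p,q] = [q] − [p]. For instance
  ∂ag = g − a.
This gives a 8×14 integer matrix of rank 7; reducing to Smith normal form yields diagonal entries (1,1,1,1,1,1,1).

Boundary ∂_2: C_2 → C_1 acts by ∂[p,q,r] = [q,r] − [p,r] + [p,q]. For instance
  ∂aeg = eg − ag + ae,
  ∂beg = eg − bg + be.
The resulting 14×6 matrix has rank 5, and its Smith normal form has invariant factors (1,1,1,1,1).

Boundary ∂_3: C_3 → C_2 sends each 3-simplex σ to the alternating sum Σ_i (−1)^i (σ with its i-th vertex removed). For instance
  ∂abeg = beg − aeg + abg − abe.
As a 6×1 matrix over Z this has rank 1, with invariant factors (1).

Reading off H_k = ker ∂_k / im ∂_{k+1}:

  H_0: rank C_0 − rank ∂_1 = 8 − 7 = 1, and the invariant factors of ∂_1 are all 1, so H_0 ≅ Z.
  H_1: rank ker ∂_1 − rank ∂_2 = (14 − 7) − 5 = 2, and the invariant factors of ∂_2 are all 1, so H_1 ≅ Z^2.
  H_2: rank ker ∂_2 − rank ∂_3 = (6 − 5) − 1 = 0, and the invariant factors of ∂_3 are all 1, so H_2 ≅ 0.
  H_3: rank ker ∂_3 − rank ∂_4 = (1 − 1) − 0 = 0, and there is no ∂_4, so H_3 ≅ 0.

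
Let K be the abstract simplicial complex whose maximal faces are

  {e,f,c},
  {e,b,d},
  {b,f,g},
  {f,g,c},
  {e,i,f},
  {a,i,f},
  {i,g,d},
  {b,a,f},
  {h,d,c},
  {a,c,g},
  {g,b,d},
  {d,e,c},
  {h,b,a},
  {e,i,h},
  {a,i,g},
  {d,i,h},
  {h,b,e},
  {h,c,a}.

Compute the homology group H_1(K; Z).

H_1 ≅ Z ⊕ Z/2Z.

K has 9 vertices, 27 edges, 18 triangles.
rank ∂_1 = 8, rank ∂_2 = 18 ⇒ b_1 = 27 − 8 − 18 = 1; ∂_2 has invariant factor(s) [2] giving torsion. So H_1 = Z ⊕ Z/2Z.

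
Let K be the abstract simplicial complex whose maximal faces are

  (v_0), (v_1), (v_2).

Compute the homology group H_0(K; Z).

K has 3 vertices.
rank ∂_0 = 0, rank ∂_1 = 0 ⇒ b_0 = 3 − 0 − 0 = 3. So H_0 ≅ Z^3.

H_0 ≅ Z^3.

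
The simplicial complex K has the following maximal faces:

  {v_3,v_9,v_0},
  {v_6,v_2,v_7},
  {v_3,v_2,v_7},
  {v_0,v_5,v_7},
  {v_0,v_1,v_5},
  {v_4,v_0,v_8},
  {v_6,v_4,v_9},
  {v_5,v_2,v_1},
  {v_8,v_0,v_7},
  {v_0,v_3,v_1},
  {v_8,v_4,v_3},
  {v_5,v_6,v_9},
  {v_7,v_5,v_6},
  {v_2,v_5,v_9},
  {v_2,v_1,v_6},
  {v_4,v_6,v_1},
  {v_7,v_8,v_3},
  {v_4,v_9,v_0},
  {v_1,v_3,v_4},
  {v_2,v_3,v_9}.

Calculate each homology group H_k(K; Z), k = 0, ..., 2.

H_0 ≅ Z,  H_1 ≅ Z ⊕ Z_2,  H_2 = 0.

Take the total order v_0 < v_1 < v_2 < v_3 < v_4 < v_5 < v_6 < v_7 < v_8 < v_9 on the vertex set. Then K (dimension 2) consists of the simplices:

  0-simplices (10): [v_0], [v_1], [v_2], [v_3], [v_4], [v_5], [v_6], [v_7], [v_8], [v_9]
  1-simplices (30): (30 of them)
  2-simplices (20): (20 of them)

giving chain groups C_0 ≅ Z^10, C_1 ≅ Z^30, C_2 ≅ Z^20.

The boundary map ∂_1: C_1 → C_0 maps an edge to its endpoints' difference, ∂[p,q] = q − p. For instance
  ∂[v_1,v_6] = [v_6] − [v_1].
As a 10×30 matrix over Z this has rank 9, with invariant factors (1,1,1,1,1,1,1,1,1).

Boundary ∂_2: C_2 → C_1 acts by ∂[p,q,r] = [q,r] − [p,r] + [p,q]. For instance
  ∂[v_0,v_1,v_5] = [v_1,v_5] − [v_0,v_5] + [v_0,v_1],
  ∂[v_2,v_5,v_9] = [v_5,v_9] − [v_2,v_9] + [v_2,v_5].
The 30×20 boundary matrix has rank 20 and Smith normal form diag(1,1,1,1,1,1,1,1,1,1,1,1,1,1,1,1,1,1,1,2).

Reading off H_k = ker ∂_k / im ∂_{k+1}:

  H_0: rank C_0 − rank ∂_1 = 10 − 9 = 1, and the invariant factors of ∂_1 are all 1, so H_0 = Z.
  H_1: rank ker ∂_1 − rank ∂_2 = (30 − 9) − 20 = 1, and ∂_2 has invariant factor 2 > 1, so H_1 = Z ⊕ Z_2.
  H_2: rank ker ∂_2 − rank ∂_3 = (20 − 20) − 0 = 0, and there is no ∂_3, so H_2 = 0.

As a check, the Euler characteristic is 10 − 30 + 20 = 0, which agrees with 1 − 1 + 0 = 0.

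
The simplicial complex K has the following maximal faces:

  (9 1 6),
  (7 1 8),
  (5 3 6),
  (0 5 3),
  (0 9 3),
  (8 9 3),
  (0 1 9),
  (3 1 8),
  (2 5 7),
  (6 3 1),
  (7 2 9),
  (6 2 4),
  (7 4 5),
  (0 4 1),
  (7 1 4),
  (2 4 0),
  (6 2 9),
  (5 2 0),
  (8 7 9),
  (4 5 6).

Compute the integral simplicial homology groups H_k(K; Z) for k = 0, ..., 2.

Order the vertices as 0 < 1 < 2 < 3 < 4 < 5 < 6 < 7 < 8 < 9. Listing each simplex with vertices in this order, K has dimension 2 with simplices:

  0-simplices (10): [0], [1], [2], [3], [4], [5], [6], [7], [8], [9]
  1-simplices (30): (30 of them)
  2-simplices (20): (20 of them)

Hence C_0 ≅ Z^10, C_1 ≅ Z^30, C_2 ≅ Z^20.

∂_1: C_1 → C_0 maps an edge to its endpoints' difference, ∂[p,q] = q − p.
The 10×30 boundary matrix has rank 9 and Smith normal form diag(1,1,1,1,1,1,1,1,1).

The boundary map ∂_2: C_2 → C_1 acts by ∂[p,q,r] = [q,r] − [p,r] + [p,q]. For instance
  ∂[1,3,6] = [3,6] − [1,6] + [1,3],
  ∂[0,1,9] = [1,9] − [0,9] + [0,1].
As a 30×20 matrix over Z this has rank 20, with invariant factors (1,1,1,1,1,1,1,1,1,1,1,1,1,1,1,1,1,1,1,2).

Computing H_k = (kernel of ∂_k) / (image of ∂_{k+1}):

  H_0: rank C_0 − rank ∂_1 = 10 − 9 = 1, and the invariant factors of ∂_1 are all 1, so H_0 = Z.
  H_1: rank ker ∂_1 − rank ∂_2 = (30 − 9) − 20 = 1, and ∂_2 has invariant factor 2 > 1, so H_1 = Z ⊕ Z_2.
  H_2: rank ker ∂_2 − rank ∂_3 = (20 − 20) − 0 = 0, and there is no ∂_3, so H_2 = 0.

(K is a triangulation of the Klein bottle.)

H_0 = Z,  H_1 = Z ⊕ Z_2,  H_2 = 0.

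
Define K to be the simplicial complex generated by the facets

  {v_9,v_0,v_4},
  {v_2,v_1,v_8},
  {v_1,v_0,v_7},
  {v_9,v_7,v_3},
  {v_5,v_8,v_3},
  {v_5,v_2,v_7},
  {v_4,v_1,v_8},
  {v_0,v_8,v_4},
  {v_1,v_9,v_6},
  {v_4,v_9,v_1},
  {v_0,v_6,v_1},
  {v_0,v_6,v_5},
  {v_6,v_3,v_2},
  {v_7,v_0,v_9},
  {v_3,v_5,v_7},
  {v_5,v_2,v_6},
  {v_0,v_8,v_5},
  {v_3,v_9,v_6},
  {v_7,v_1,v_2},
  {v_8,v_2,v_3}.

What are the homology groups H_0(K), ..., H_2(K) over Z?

H_0 ≅ Z,  H_1 ≅ Z ⊕ Z/2,  H_2 = 0.

We work with the vertex ordering v_0 < v_1 < v_2 < v_3 < v_4 < v_5 < v_6 < v_7 < v_8 < v_9. The simplices of K, each written with vertices in increasing order, are:

  0-simplices (10): [v_0], [v_1], [v_2], [v_3], [v_4], [v_5], [v_6], [v_7], [v_8], [v_9]
  1-simplices (30): (30 of them)
  2-simplices (20): (20 of them)

so the chain groups are C_0 ≅ Z^10, C_1 ≅ Z^30, C_2 ≅ Z^20.

∂_1: C_1 → C_0 is given by ∂[p,q] = [q] − [p]. For instance
  ∂[v_3,v_7] = [v_7] − [v_3].
As a 10×30 matrix over Z this has rank 9, with invariant factors (1,1,1,1,1,1,1,1,1).

The boundary map ∂_2: C_2 → C_1 sends each 2-simplex [p,q,r] to [q,r] − [p,r] + [p,q]. For instance
  ∂[v_2,v_5,v_7] = [v_5,v_7] − [v_2,v_7] + [v_2,v_5],
  ∂[v_1,v_2,v_7] = [v_2,v_7] − [v_1,v_7] + [v_1,v_2].
As a 30×20 matrix over Z this has rank 20, with invariant factors (1,1,1,1,1,1,1,1,1,1,1,1,1,1,1,1,1,1,1,2).

Computing H_k = (kernel of ∂_k) / (image of ∂_{k+1}):

  H_0: rank C_0 − rank ∂_1 = 10 − 9 = 1, and the invariant factors of ∂_1 are all 1, so H_0 = Z.
  H_1: rank ker ∂_1 − rank ∂_2 = (30 − 9) − 20 = 1, and ∂_2 has invariant factor 2 > 1, so H_1 = Z ⊕ Z/2.
  H_2: rank ker ∂_2 − rank ∂_3 = (20 − 20) − 0 = 0, and there is no ∂_3, so H_2 = 0.

As a check, the Euler characteristic is 10 − 30 + 20 = 0, which agrees with 1 − 1 + 0 = 0.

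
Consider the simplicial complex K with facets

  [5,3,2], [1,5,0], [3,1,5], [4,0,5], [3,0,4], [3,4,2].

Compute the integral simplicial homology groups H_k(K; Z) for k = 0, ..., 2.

We work with the vertex ordering 0 < 1 < 2 < 3 < 4 < 5. The simplices of K, each written with vertices in increasing order, are:

  0-simplices (6): [0], [1], [2], [3], [4], [5]
  1-simplices (12): [0,1], [0,3], [0,4], [0,5], [1,3], [1,5], [2,3], [2,4], [2,5], [3,4], [3,5], [4,5]
  2-simplices (6): [0,1,5], [0,3,4], [0,4,5], [1,3,5], [2,3,4], [2,3,5]

so the chain groups are C_0 ≅ Z^6, C_1 ≅ Z^12, C_2 ≅ Z^6.

The boundary map ∂_1: C_1 → C_0 is given by ∂[p,q] = [q] − [p].
The resulting 6×12 matrix has rank 5, and its Smith normal form has invariant factors (1,1,1,1,1).

∂_2: C_2 → C_1 acts by ∂[p,q,r] = [q,r] − [p,r] + [p,q]. For instance
  ∂[0,3,4] = [3,4] − [0,4] + [0,3],
  ∂[0,4,5] = [4,5] − [0,5] + [0,4].
This gives a 12×6 integer matrix of rank 6; reducing to Smith normal form yields diagonal entries (1,1,1,1,1,1).

From H_k ≅ ker(∂_k) / im(∂_{k+1}) we obtain:

  H_0: rank C_0 − rank ∂_1 = 6 − 5 = 1, and the invariant factors of ∂_1 are all 1, so H_0 = Z.
  H_1: rank ker ∂_1 − rank ∂_2 = (12 − 5) − 6 = 1, and the invariant factors of ∂_2 are all 1, so H_1 = Z.
  H_2: rank ker ∂_2 − rank ∂_3 = (6 − 6) − 0 = 0, and there is no ∂_3, so H_2 = 0.

As a check, the Euler characteristic is 6 − 12 + 6 = 0, which agrees with 1 − 1 + 0 = 0.

H_0 = Z,  H_1 = Z,  H_2 = 0.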